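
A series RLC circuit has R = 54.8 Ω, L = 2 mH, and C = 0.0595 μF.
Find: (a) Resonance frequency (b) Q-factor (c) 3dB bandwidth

Step 1 — Resonance: ω₀ = 1/√(LC) = 1/√(0.002·5.95e-08) = 9.167e+04 rad/s.
Step 2 — f₀ = ω₀/(2π) = 1.459e+04 Hz.
Step 3 — Series Q: Q = ω₀L/R = 9.167e+04·0.002/54.8 = 3.346.
Step 4 — Bandwidth: Δω = ω₀/Q = 2.74e+04 rad/s; BW = Δω/(2π) = 4361 Hz.

(a) f₀ = 1.459e+04 Hz  (b) Q = 3.346  (c) BW = 4361 Hz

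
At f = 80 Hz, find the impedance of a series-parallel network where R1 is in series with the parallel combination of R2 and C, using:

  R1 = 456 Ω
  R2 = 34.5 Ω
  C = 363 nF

Step 1 — Angular frequency: ω = 2π·f = 2π·80 = 502.7 rad/s.
Step 2 — Component impedances:
  R1: Z = R = 456 Ω
  R2: Z = R = 34.5 Ω
  C: Z = 1/(jωC) = -j/(ω·C) = 0 - j5481 Ω
Step 3 — Parallel branch: R2 || C = 1/(1/R2 + 1/C) = 34.5 - j0.2172 Ω.
Step 4 — Series with R1: Z_total = R1 + (R2 || C) = 490.5 - j0.2172 Ω = 490.5∠-0.0° Ω.

Z = 490.5 - j0.2172 Ω = 490.5∠-0.0° Ω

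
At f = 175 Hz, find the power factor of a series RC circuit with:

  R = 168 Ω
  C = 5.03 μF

Step 1 — Angular frequency: ω = 2π·f = 2π·175 = 1100 rad/s.
Step 2 — Component impedances:
  R: Z = R = 168 Ω
  C: Z = 1/(jωC) = -j/(ω·C) = 0 - j180.8 Ω
Step 3 — Series combination: Z_total = R + C = 168 - j180.8 Ω = 246.8∠-47.1° Ω.
Step 4 — Power factor: PF = cos(φ) = Re(Z)/|Z| = 168/246.8 = 0.6807.
Step 5 — Type: Im(Z) = -180.8 ⇒ leading (phase φ = -47.1°).

PF = 0.6807 (leading, φ = -47.1°)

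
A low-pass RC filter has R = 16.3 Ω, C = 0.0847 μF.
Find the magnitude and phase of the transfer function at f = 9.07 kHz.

Step 1 — Angular frequency: ω = 2π·9070 = 5.699e+04 rad/s.
Step 2 — Transfer function: H(jω) = 1/(1 + jωRC).
Step 3 — Denominator: 1 + jωRC = 1 + j·5.699e+04·16.3·8.47e-08 = 1 + j0.07868.
Step 4 — H = 0.9938 - j0.07819.
Step 5 — Magnitude: |H| = 0.9969 (-0.0 dB); phase: φ = -4.5°.

|H| = 0.9969 (-0.0 dB), φ = -4.5°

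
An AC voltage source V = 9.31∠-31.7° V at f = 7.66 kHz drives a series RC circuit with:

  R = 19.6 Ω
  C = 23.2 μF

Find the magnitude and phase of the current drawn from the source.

Step 1 — Angular frequency: ω = 2π·f = 2π·7660 = 4.813e+04 rad/s.
Step 2 — Component impedances:
  R: Z = R = 19.6 Ω
  C: Z = 1/(jωC) = -j/(ω·C) = 0 - j0.8956 Ω
Step 3 — Series combination: Z_total = R + C = 19.6 - j0.8956 Ω = 19.62∠-2.6° Ω.
Step 4 — Source phasor: V = 9.31∠-31.7° V = 7.921 - j4.892 V.
Step 5 — Ohm's law: I = V / Z_total = (7.921 - j4.892) / (19.6 - j0.8956) = 0.4147 - j0.2307 A.
Step 6 — Convert to polar: |I| = 0.4745 A, ∠I = -29.1°.

I = 0.4745∠-29.1° A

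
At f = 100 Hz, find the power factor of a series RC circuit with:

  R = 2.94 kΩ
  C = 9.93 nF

Step 1 — Angular frequency: ω = 2π·f = 2π·100 = 628.3 rad/s.
Step 2 — Component impedances:
  R: Z = R = 2940 Ω
  C: Z = 1/(jωC) = -j/(ω·C) = 0 - j1.603e+05 Ω
Step 3 — Series combination: Z_total = R + C = 2940 - j1.603e+05 Ω = 1.603e+05∠-88.9° Ω.
Step 4 — Power factor: PF = cos(φ) = Re(Z)/|Z| = 2940/1.603e+05 = 0.01834.
Step 5 — Type: Im(Z) = -1.603e+05 ⇒ leading (phase φ = -88.9°).

PF = 0.01834 (leading, φ = -88.9°)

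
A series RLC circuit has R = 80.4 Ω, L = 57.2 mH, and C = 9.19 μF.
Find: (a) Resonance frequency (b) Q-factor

Step 1 — Resonance condition Im(Z)=0 gives ω₀ = 1/√(LC).
Step 2 — ω₀ = 1/√(0.0572·9.19e-06) = 1379 rad/s.
Step 3 — f₀ = ω₀/(2π) = 219.5 Hz.
Step 4 — Series Q: Q = ω₀L/R = 1379·0.0572/80.4 = 0.9813.

(a) f₀ = 219.5 Hz  (b) Q = 0.9813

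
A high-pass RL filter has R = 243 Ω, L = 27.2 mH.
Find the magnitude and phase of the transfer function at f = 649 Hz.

Step 1 — Angular frequency: ω = 2π·649 = 4078 rad/s.
Step 2 — Transfer function: H(jω) = jωL/(R + jωL).
Step 3 — Numerator jωL = j·110.9; denominator R + jωL = 243 + j110.9.
Step 4 — H = 0.1724 + j0.3777.
Step 5 — Magnitude: |H| = 0.4152 (-7.6 dB); phase: φ = 65.5°.

|H| = 0.4152 (-7.6 dB), φ = 65.5°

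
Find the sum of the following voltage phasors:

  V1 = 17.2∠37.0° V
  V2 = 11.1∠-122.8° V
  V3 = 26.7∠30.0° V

Step 1 — Convert each phasor to rectangular form:
  V1 = 17.2·(cos(37.0°) + j·sin(37.0°)) = 13.74 + j10.35 V
  V2 = 11.1·(cos(-122.8°) + j·sin(-122.8°)) = -6.013 - j9.33 V
  V3 = 26.7·(cos(30.0°) + j·sin(30.0°)) = 23.12 + j13.35 V
Step 2 — Sum components: V_total = 30.85 + j14.37 V.
Step 3 — Convert to polar: |V_total| = 34.03 V, ∠V_total = 25.0°.

V_total = 34.03∠25.0° V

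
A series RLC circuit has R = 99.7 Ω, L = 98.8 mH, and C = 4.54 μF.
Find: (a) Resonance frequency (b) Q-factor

Step 1 — Resonance condition Im(Z)=0 gives ω₀ = 1/√(LC).
Step 2 — ω₀ = 1/√(0.0988·4.54e-06) = 1493 rad/s.
Step 3 — f₀ = ω₀/(2π) = 237.6 Hz.
Step 4 — Series Q: Q = ω₀L/R = 1493·0.0988/99.7 = 1.48.

(a) f₀ = 237.6 Hz  (b) Q = 1.48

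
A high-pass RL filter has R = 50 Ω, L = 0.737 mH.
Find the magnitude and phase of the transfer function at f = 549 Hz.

Step 1 — Angular frequency: ω = 2π·549 = 3449 rad/s.
Step 2 — Transfer function: H(jω) = jωL/(R + jωL).
Step 3 — Numerator jωL = j·2.542; denominator R + jωL = 50 + j2.542.
Step 4 — H = 0.002579 + j0.05071.
Step 5 — Magnitude: |H| = 0.05078 (-25.9 dB); phase: φ = 87.1°.

|H| = 0.05078 (-25.9 dB), φ = 87.1°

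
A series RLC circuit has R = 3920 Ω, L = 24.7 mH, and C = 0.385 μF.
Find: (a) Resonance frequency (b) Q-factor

Step 1 — Resonance condition Im(Z)=0 gives ω₀ = 1/√(LC).
Step 2 — ω₀ = 1/√(0.0247·3.85e-07) = 1.025e+04 rad/s.
Step 3 — f₀ = ω₀/(2π) = 1632 Hz.
Step 4 — Series Q: Q = ω₀L/R = 1.025e+04·0.0247/3920 = 0.06461.

(a) f₀ = 1632 Hz  (b) Q = 0.06461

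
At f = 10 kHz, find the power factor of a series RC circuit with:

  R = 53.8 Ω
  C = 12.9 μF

Step 1 — Angular frequency: ω = 2π·f = 2π·1e+04 = 6.283e+04 rad/s.
Step 2 — Component impedances:
  R: Z = R = 53.8 Ω
  C: Z = 1/(jωC) = -j/(ω·C) = 0 - j1.234 Ω
Step 3 — Series combination: Z_total = R + C = 53.8 - j1.234 Ω = 53.81∠-1.3° Ω.
Step 4 — Power factor: PF = cos(φ) = Re(Z)/|Z| = 53.8/53.814 = 0.9997.
Step 5 — Type: Im(Z) = -1.234 ⇒ leading (phase φ = -1.3°).

PF = 0.9997 (leading, φ = -1.3°)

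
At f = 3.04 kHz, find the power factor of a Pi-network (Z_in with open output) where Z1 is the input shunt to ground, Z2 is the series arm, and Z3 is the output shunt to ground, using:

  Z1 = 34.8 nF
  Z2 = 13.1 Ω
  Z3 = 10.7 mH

Step 1 — Angular frequency: ω = 2π·f = 2π·3040 = 1.91e+04 rad/s.
Step 2 — Component impedances:
  Z1: Z = 1/(jωC) = -j/(ω·C) = 0 - j1504 Ω
  Z2: Z = R = 13.1 Ω
  Z3: Z = jωL = j·1.91e+04·0.0107 = 0 + j204.4 Ω
Step 3 — With open output, the series arm Z2 and the output shunt Z3 appear in series to ground: Z2 + Z3 = 13.1 + j204.4 Ω.
Step 4 — Parallel with input shunt Z1: Z_in = Z1 || (Z2 + Z3) = 17.54 + j236.3 Ω = 237∠85.8° Ω.
Step 5 — Power factor: PF = cos(φ) = Re(Z)/|Z| = 17.541/236.98 = 0.07402.
Step 6 — Type: Im(Z) = 236.3 ⇒ lagging (phase φ = 85.8°).

PF = 0.07402 (lagging, φ = 85.8°)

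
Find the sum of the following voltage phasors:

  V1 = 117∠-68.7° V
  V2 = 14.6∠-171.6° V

Step 1 — Convert each phasor to rectangular form:
  V1 = 117·(cos(-68.7°) + j·sin(-68.7°)) = 42.5 - j109 V
  V2 = 14.6·(cos(-171.6°) + j·sin(-171.6°)) = -14.44 - j2.133 V
Step 2 — Sum components: V_total = 28.06 - j111.1 V.
Step 3 — Convert to polar: |V_total| = 114.6 V, ∠V_total = -75.8°.

V_total = 114.6∠-75.8° V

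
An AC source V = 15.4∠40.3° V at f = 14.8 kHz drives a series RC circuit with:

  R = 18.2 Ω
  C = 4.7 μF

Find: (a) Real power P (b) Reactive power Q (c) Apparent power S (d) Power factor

Step 1 — Angular frequency: ω = 2π·f = 2π·1.48e+04 = 9.299e+04 rad/s.
Step 2 — Component impedances:
  R: Z = R = 18.2 Ω
  C: Z = 1/(jωC) = -j/(ω·C) = 0 - j2.288 Ω
Step 3 — Series combination: Z_total = R + C = 18.2 - j2.288 Ω = 18.34∠-7.2° Ω.
Step 4 — Source phasor: V = 15.4∠40.3° V = 11.75 + j9.961 V.
Step 5 — Current: I = V / Z = 0.5676 + j0.6186 A = 0.8395∠47.5° A.
Step 6 — Complex power: S = V·I* = 12.83 - j1.613 VA.
Step 7 — Real power: P = Re(S) = 12.83 W.
Step 8 — Reactive power: Q = Im(S) = -1.613 VAR.
Step 9 — Apparent power: |S| = 12.93 VA.
Step 10 — Power factor: PF = P/|S| = 0.9922 (leading).

(a) P = 12.83 W  (b) Q = -1.613 VAR  (c) S = 12.93 VA  (d) PF = 0.9922 (leading)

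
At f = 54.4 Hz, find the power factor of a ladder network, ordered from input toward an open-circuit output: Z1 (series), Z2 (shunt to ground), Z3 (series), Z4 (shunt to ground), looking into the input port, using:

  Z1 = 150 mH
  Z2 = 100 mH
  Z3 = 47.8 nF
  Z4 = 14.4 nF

Step 1 — Angular frequency: ω = 2π·f = 2π·54.4 = 341.8 rad/s.
Step 2 — Component impedances:
  Z1: Z = jωL = j·341.8·0.15 = 0 + j51.27 Ω
  Z2: Z = jωL = j·341.8·0.1 = 0 + j34.18 Ω
  Z3: Z = 1/(jωC) = -j/(ω·C) = 0 - j6.121e+04 Ω
  Z4: Z = 1/(jωC) = -j/(ω·C) = 0 - j2.032e+05 Ω
Step 3 — Ladder network (open output): work backward from the far end, alternating series and parallel combinations. Z_in = 0 + j85.46 Ω = 85.46∠90.0° Ω.
Step 4 — Power factor: PF = cos(φ) = Re(Z)/|Z| = 0/85.46 = 0.
Step 5 — Type: Im(Z) = 85.46 ⇒ lagging (phase φ = 90.0°).

PF = 0 (lagging, φ = 90.0°)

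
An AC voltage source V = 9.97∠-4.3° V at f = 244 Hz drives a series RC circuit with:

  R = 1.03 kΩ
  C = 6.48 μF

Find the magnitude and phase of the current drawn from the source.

Step 1 — Angular frequency: ω = 2π·f = 2π·244 = 1533 rad/s.
Step 2 — Component impedances:
  R: Z = R = 1030 Ω
  C: Z = 1/(jωC) = -j/(ω·C) = 0 - j100.7 Ω
Step 3 — Series combination: Z_total = R + C = 1030 - j100.7 Ω = 1035∠-5.6° Ω.
Step 4 — Source phasor: V = 9.97∠-4.3° V = 9.942 - j0.7475 V.
Step 5 — Ohm's law: I = V / Z_total = (9.942 - j0.7475) / (1030 - j100.7) = 0.009631 + j0.0002155 A.
Step 6 — Convert to polar: |I| = 0.009634 A, ∠I = 1.3°.

I = 0.009634∠1.3° A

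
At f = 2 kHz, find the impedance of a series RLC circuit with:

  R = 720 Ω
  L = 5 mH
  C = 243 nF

Step 1 — Angular frequency: ω = 2π·f = 2π·2000 = 1.257e+04 rad/s.
Step 2 — Component impedances:
  R: Z = R = 720 Ω
  L: Z = jωL = j·1.257e+04·0.005 = 0 + j62.83 Ω
  C: Z = 1/(jωC) = -j/(ω·C) = 0 - j327.5 Ω
Step 3 — Series combination: Z_total = R + L + C = 720 - j264.6 Ω = 767.1∠-20.2° Ω.

Z = 720 - j264.6 Ω = 767.1∠-20.2° Ω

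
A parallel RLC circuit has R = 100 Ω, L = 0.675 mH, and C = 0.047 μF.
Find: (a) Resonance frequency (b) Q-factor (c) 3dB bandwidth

Step 1 — Resonance: ω₀ = 1/√(LC) = 1/√(0.000675·4.7e-08) = 1.775e+05 rad/s.
Step 2 — f₀ = ω₀/(2π) = 2.826e+04 Hz.
Step 3 — Parallel Q: Q = R/(ω₀L) = 100/(1.775e+05·0.000675) = 0.8344.
Step 4 — Bandwidth: Δω = ω₀/Q = 2.128e+05 rad/s; BW = Δω/(2π) = 3.386e+04 Hz.

(a) f₀ = 2.826e+04 Hz  (b) Q = 0.8344  (c) BW = 3.386e+04 Hz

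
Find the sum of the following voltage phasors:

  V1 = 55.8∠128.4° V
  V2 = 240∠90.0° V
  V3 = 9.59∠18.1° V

Step 1 — Convert each phasor to rectangular form:
  V1 = 55.8·(cos(128.4°) + j·sin(128.4°)) = -34.66 + j43.73 V
  V2 = 240·(cos(90.0°) + j·sin(90.0°)) = 0 + j240 V
  V3 = 9.59·(cos(18.1°) + j·sin(18.1°)) = 9.115 + j2.979 V
Step 2 — Sum components: V_total = -25.54 + j286.7 V.
Step 3 — Convert to polar: |V_total| = 287.8 V, ∠V_total = 95.1°.

V_total = 287.8∠95.1° V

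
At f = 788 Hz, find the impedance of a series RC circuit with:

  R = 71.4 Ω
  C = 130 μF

Step 1 — Angular frequency: ω = 2π·f = 2π·788 = 4951 rad/s.
Step 2 — Component impedances:
  R: Z = R = 71.4 Ω
  C: Z = 1/(jωC) = -j/(ω·C) = 0 - j1.554 Ω
Step 3 — Series combination: Z_total = R + C = 71.4 - j1.554 Ω = 71.42∠-1.2° Ω.

Z = 71.4 - j1.554 Ω = 71.42∠-1.2° Ω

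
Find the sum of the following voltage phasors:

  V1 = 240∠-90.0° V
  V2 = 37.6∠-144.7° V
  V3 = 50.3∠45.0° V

Step 1 — Convert each phasor to rectangular form:
  V1 = 240·(cos(-90.0°) + j·sin(-90.0°)) = 0 - j240 V
  V2 = 37.6·(cos(-144.7°) + j·sin(-144.7°)) = -30.69 - j21.73 V
  V3 = 50.3·(cos(45.0°) + j·sin(45.0°)) = 35.57 + j35.57 V
Step 2 — Sum components: V_total = 4.881 - j226.2 V.
Step 3 — Convert to polar: |V_total| = 226.2 V, ∠V_total = -88.8°.

V_total = 226.2∠-88.8° V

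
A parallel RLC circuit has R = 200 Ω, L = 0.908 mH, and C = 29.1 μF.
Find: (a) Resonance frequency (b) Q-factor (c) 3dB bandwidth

Step 1 — Resonance: ω₀ = 1/√(LC) = 1/√(0.000908·2.91e-05) = 6152 rad/s.
Step 2 — f₀ = ω₀/(2π) = 979.1 Hz.
Step 3 — Parallel Q: Q = R/(ω₀L) = 200/(6152·0.000908) = 35.8.
Step 4 — Bandwidth: Δω = ω₀/Q = 171.8 rad/s; BW = Δω/(2π) = 27.35 Hz.

(a) f₀ = 979.1 Hz  (b) Q = 35.8  (c) BW = 27.35 Hz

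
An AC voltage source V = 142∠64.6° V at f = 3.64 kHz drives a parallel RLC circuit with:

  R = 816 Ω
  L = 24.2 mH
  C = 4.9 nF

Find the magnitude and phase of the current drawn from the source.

Step 1 — Angular frequency: ω = 2π·f = 2π·3640 = 2.287e+04 rad/s.
Step 2 — Component impedances:
  R: Z = R = 816 Ω
  L: Z = jωL = j·2.287e+04·0.0242 = 0 + j553.5 Ω
  C: Z = 1/(jωC) = -j/(ω·C) = 0 - j8923 Ω
Step 3 — Parallel combination: 1/Z_total = 1/R + 1/L + 1/C; Z_total = 280.2 + j387.5 Ω = 478.2∠54.1° Ω.
Step 4 — Source phasor: V = 142∠64.6° V = 60.91 + j128.3 V.
Step 5 — Ohm's law: I = V / Z_total = (60.91 + j128.3) / (280.2 + j387.5) = 0.292 + j0.05398 A.
Step 6 — Convert to polar: |I| = 0.297 A, ∠I = 10.5°.

I = 0.297∠10.5° A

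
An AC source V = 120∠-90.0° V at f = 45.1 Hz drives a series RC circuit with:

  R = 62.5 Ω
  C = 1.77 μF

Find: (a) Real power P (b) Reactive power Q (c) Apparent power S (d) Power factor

Step 1 — Angular frequency: ω = 2π·f = 2π·45.1 = 283.4 rad/s.
Step 2 — Component impedances:
  R: Z = R = 62.5 Ω
  C: Z = 1/(jωC) = -j/(ω·C) = 0 - j1994 Ω
Step 3 — Series combination: Z_total = R + C = 62.5 - j1994 Ω = 1995∠-88.2° Ω.
Step 4 — Source phasor: V = 120∠-90.0° V = 0 - j120 V.
Step 5 — Current: I = V / Z = 0.06013 - j0.001885 A = 0.06016∠-1.8° A.
Step 6 — Complex power: S = V·I* = 0.2262 - j7.215 VA.
Step 7 — Real power: P = Re(S) = 0.2262 W.
Step 8 — Reactive power: Q = Im(S) = -7.215 VAR.
Step 9 — Apparent power: |S| = 7.219 VA.
Step 10 — Power factor: PF = P/|S| = 0.03133 (leading).

(a) P = 0.2262 W  (b) Q = -7.215 VAR  (c) S = 7.219 VA  (d) PF = 0.03133 (leading)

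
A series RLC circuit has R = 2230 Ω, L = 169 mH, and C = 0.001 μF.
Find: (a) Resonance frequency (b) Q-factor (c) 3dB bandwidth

Step 1 — Resonance condition Im(Z)=0 gives ω₀ = 1/√(LC).
Step 2 — ω₀ = 1/√(0.169·1e-09) = 7.692e+04 rad/s.
Step 3 — f₀ = ω₀/(2π) = 1.224e+04 Hz.
Step 4 — Series Q: Q = ω₀L/R = 7.692e+04·0.169/2230 = 5.83.
Step 5 — 3dB bandwidth: Δω = ω₀/Q = 1.32e+04 rad/s; BW = Δω/(2π) = 2100 Hz.

(a) f₀ = 1.224e+04 Hz  (b) Q = 5.83  (c) BW = 2100 Hz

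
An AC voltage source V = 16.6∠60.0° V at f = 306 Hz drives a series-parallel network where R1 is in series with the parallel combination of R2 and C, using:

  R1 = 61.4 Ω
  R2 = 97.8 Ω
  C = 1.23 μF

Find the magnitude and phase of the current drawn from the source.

Step 1 — Angular frequency: ω = 2π·f = 2π·306 = 1923 rad/s.
Step 2 — Component impedances:
  R1: Z = R = 61.4 Ω
  R2: Z = R = 97.8 Ω
  C: Z = 1/(jωC) = -j/(ω·C) = 0 - j422.9 Ω
Step 3 — Parallel branch: R2 || C = 1/(1/R2 + 1/C) = 92.83 - j21.47 Ω.
Step 4 — Series with R1: Z_total = R1 + (R2 || C) = 154.2 - j21.47 Ω = 155.7∠-7.9° Ω.
Step 5 — Source phasor: V = 16.6∠60.0° V = 8.3 + j14.38 V.
Step 6 — Ohm's law: I = V / Z_total = (8.3 + j14.38) / (154.2 - j21.47) = 0.04006 + j0.09879 A.
Step 7 — Convert to polar: |I| = 0.1066 A, ∠I = 67.9°.

I = 0.1066∠67.9° A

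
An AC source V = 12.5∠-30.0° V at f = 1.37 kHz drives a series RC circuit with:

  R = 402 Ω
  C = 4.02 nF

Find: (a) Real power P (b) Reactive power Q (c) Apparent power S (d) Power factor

Step 1 — Angular frequency: ω = 2π·f = 2π·1370 = 8608 rad/s.
Step 2 — Component impedances:
  R: Z = R = 402 Ω
  C: Z = 1/(jωC) = -j/(ω·C) = 0 - j2.89e+04 Ω
Step 3 — Series combination: Z_total = R + C = 402 - j2.89e+04 Ω = 2.89e+04∠-89.2° Ω.
Step 4 — Source phasor: V = 12.5∠-30.0° V = 10.83 - j6.25 V.
Step 5 — Current: I = V / Z = 0.0002214 + j0.0003715 A = 0.0004325∠59.2° A.
Step 6 — Complex power: S = V·I* = 7.52e-05 - j0.005406 VA.
Step 7 — Real power: P = Re(S) = 7.52e-05 W.
Step 8 — Reactive power: Q = Im(S) = -0.005406 VAR.
Step 9 — Apparent power: |S| = 0.005406 VA.
Step 10 — Power factor: PF = P/|S| = 0.01391 (leading).

(a) P = 7.52e-05 W  (b) Q = -0.005406 VAR  (c) S = 0.005406 VA  (d) PF = 0.01391 (leading)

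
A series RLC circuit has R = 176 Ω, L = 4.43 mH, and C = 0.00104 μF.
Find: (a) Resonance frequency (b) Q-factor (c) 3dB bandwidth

Step 1 — Resonance condition Im(Z)=0 gives ω₀ = 1/√(LC).
Step 2 — ω₀ = 1/√(0.00443·1.04e-09) = 4.659e+05 rad/s.
Step 3 — f₀ = ω₀/(2π) = 7.415e+04 Hz.
Step 4 — Series Q: Q = ω₀L/R = 4.659e+05·0.00443/176 = 11.73.
Step 5 — 3dB bandwidth: Δω = ω₀/Q = 3.973e+04 rad/s; BW = Δω/(2π) = 6323 Hz.

(a) f₀ = 7.415e+04 Hz  (b) Q = 11.73  (c) BW = 6323 Hz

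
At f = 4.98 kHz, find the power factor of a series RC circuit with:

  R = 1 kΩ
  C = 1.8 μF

Step 1 — Angular frequency: ω = 2π·f = 2π·4980 = 3.129e+04 rad/s.
Step 2 — Component impedances:
  R: Z = R = 1000 Ω
  C: Z = 1/(jωC) = -j/(ω·C) = 0 - j17.75 Ω
Step 3 — Series combination: Z_total = R + C = 1000 - j17.75 Ω = 1000∠-1.0° Ω.
Step 4 — Power factor: PF = cos(φ) = Re(Z)/|Z| = 1000/1000.2 = 0.9998.
Step 5 — Type: Im(Z) = -17.75 ⇒ leading (phase φ = -1.0°).

PF = 0.9998 (leading, φ = -1.0°)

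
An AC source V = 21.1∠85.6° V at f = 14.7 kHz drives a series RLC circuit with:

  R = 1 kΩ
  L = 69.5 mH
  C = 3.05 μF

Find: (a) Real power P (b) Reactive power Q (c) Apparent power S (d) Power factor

Step 1 — Angular frequency: ω = 2π·f = 2π·1.47e+04 = 9.236e+04 rad/s.
Step 2 — Component impedances:
  R: Z = R = 1000 Ω
  L: Z = jωL = j·9.236e+04·0.0695 = 0 + j6419 Ω
  C: Z = 1/(jωC) = -j/(ω·C) = 0 - j3.55 Ω
Step 3 — Series combination: Z_total = R + L + C = 1000 + j6416 Ω = 6493∠81.1° Ω.
Step 4 — Source phasor: V = 21.1∠85.6° V = 1.619 + j21.04 V.
Step 5 — Current: I = V / Z = 0.00324 + j0.0002527 A = 0.00325∠4.5° A.
Step 6 — Complex power: S = V·I* = 0.01056 + j0.06775 VA.
Step 7 — Real power: P = Re(S) = 0.01056 W.
Step 8 — Reactive power: Q = Im(S) = 0.06775 VAR.
Step 9 — Apparent power: |S| = 0.06857 VA.
Step 10 — Power factor: PF = P/|S| = 0.154 (lagging).

(a) P = 0.01056 W  (b) Q = 0.06775 VAR  (c) S = 0.06857 VA  (d) PF = 0.154 (lagging)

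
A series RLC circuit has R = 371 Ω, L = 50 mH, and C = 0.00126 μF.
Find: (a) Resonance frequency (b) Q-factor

Step 1 — Resonance condition Im(Z)=0 gives ω₀ = 1/√(LC).
Step 2 — ω₀ = 1/√(0.05·1.26e-09) = 1.26e+05 rad/s.
Step 3 — f₀ = ω₀/(2π) = 2.005e+04 Hz.
Step 4 — Series Q: Q = ω₀L/R = 1.26e+05·0.05/371 = 16.98.

(a) f₀ = 2.005e+04 Hz  (b) Q = 16.98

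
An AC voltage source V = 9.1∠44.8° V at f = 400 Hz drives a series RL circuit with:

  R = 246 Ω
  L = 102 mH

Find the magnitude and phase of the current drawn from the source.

Step 1 — Angular frequency: ω = 2π·f = 2π·400 = 2513 rad/s.
Step 2 — Component impedances:
  R: Z = R = 246 Ω
  L: Z = jωL = j·2513·0.102 = 0 + j256.4 Ω
Step 3 — Series combination: Z_total = R + L = 246 + j256.4 Ω = 355.3∠46.2° Ω.
Step 4 — Source phasor: V = 9.1∠44.8° V = 6.457 + j6.412 V.
Step 5 — Ohm's law: I = V / Z_total = (6.457 + j6.412) / (246 + j256.4) = 0.02561 - j0.0006172 A.
Step 6 — Convert to polar: |I| = 0.02561 A, ∠I = -1.4°.

I = 0.02561∠-1.4° A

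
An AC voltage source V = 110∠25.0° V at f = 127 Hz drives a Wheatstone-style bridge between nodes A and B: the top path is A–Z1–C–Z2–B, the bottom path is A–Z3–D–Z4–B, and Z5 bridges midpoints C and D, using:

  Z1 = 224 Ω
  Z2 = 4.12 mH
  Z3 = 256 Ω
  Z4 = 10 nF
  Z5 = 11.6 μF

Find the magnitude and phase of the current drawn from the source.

Step 1 — Angular frequency: ω = 2π·f = 2π·127 = 798 rad/s.
Step 2 — Component impedances:
  Z1: Z = R = 224 Ω
  Z2: Z = jωL = j·798·0.00412 = 0 + j3.288 Ω
  Z3: Z = R = 256 Ω
  Z4: Z = 1/(jωC) = -j/(ω·C) = 0 - j1.253e+05 Ω
  Z5: Z = 1/(jωC) = -j/(ω·C) = 0 - j108 Ω
Step 3 — Bridge requires nodal analysis (the Z5 bridge couples midpoints C and D, so the two paths cannot be reduced to a simple series/parallel combination). Setting node B to ground and injecting 1 A at node A, the 3-node admittance system at A, C, D solves to V_A = Z_AB = 124.5 - j19.09 Ω = 126∠-8.7° Ω.
Step 4 — Source phasor: V = 110∠25.0° V = 99.69 + j46.49 V.
Step 5 — Ohm's law: I = V / Z_total = (99.69 + j46.49) / (124.5 - j19.09) = 0.7264 + j0.4848 A.
Step 6 — Convert to polar: |I| = 0.8733 A, ∠I = 33.7°.

I = 0.8733∠33.7° A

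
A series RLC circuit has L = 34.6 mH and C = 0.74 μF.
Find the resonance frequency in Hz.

Step 1 — Resonance condition Im(Z)=0 gives ω₀ = 1/√(LC).
Step 2 — ω₀ = 1/√(0.0346·7.4e-07) = 6250 rad/s.
Step 3 — f₀ = ω₀/(2π) = 994.6 Hz.

f₀ = 994.6 Hz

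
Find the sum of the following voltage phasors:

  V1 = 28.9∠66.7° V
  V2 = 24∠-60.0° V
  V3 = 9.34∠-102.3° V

Step 1 — Convert each phasor to rectangular form:
  V1 = 28.9·(cos(66.7°) + j·sin(66.7°)) = 11.43 + j26.54 V
  V2 = 24·(cos(-60.0°) + j·sin(-60.0°)) = 12 - j20.78 V
  V3 = 9.34·(cos(-102.3°) + j·sin(-102.3°)) = -1.99 - j9.126 V
Step 2 — Sum components: V_total = 21.44 - j3.367 V.
Step 3 — Convert to polar: |V_total| = 21.7 V, ∠V_total = -8.9°.

V_total = 21.7∠-8.9° V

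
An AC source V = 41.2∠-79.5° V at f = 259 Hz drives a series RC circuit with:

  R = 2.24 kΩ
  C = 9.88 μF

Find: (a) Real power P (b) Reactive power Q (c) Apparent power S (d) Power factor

Step 1 — Angular frequency: ω = 2π·f = 2π·259 = 1627 rad/s.
Step 2 — Component impedances:
  R: Z = R = 2240 Ω
  C: Z = 1/(jωC) = -j/(ω·C) = 0 - j62.2 Ω
Step 3 — Series combination: Z_total = R + C = 2240 - j62.2 Ω = 2241∠-1.6° Ω.
Step 4 — Source phasor: V = 41.2∠-79.5° V = 7.508 - j40.51 V.
Step 5 — Current: I = V / Z = 0.003851 - j0.01798 A = 0.01839∠-77.9° A.
Step 6 — Complex power: S = V·I* = 0.7572 - j0.02102 VA.
Step 7 — Real power: P = Re(S) = 0.7572 W.
Step 8 — Reactive power: Q = Im(S) = -0.02102 VAR.
Step 9 — Apparent power: |S| = 0.7575 VA.
Step 10 — Power factor: PF = P/|S| = 0.9996 (leading).

(a) P = 0.7572 W  (b) Q = -0.02102 VAR  (c) S = 0.7575 VA  (d) PF = 0.9996 (leading)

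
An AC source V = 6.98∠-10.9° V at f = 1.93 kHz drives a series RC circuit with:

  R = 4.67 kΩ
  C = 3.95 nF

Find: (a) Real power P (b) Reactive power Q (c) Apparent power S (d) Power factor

Step 1 — Angular frequency: ω = 2π·f = 2π·1930 = 1.213e+04 rad/s.
Step 2 — Component impedances:
  R: Z = R = 4670 Ω
  C: Z = 1/(jωC) = -j/(ω·C) = 0 - j2.088e+04 Ω
Step 3 — Series combination: Z_total = R + C = 4670 - j2.088e+04 Ω = 2.139e+04∠-77.4° Ω.
Step 4 — Source phasor: V = 6.98∠-10.9° V = 6.854 - j1.32 V.
Step 5 — Current: I = V / Z = 0.0001302 + j0.0002992 A = 0.0003263∠66.5° A.
Step 6 — Complex power: S = V·I* = 0.0004972 - j0.002222 VA.
Step 7 — Real power: P = Re(S) = 0.0004972 W.
Step 8 — Reactive power: Q = Im(S) = -0.002222 VAR.
Step 9 — Apparent power: |S| = 0.002277 VA.
Step 10 — Power factor: PF = P/|S| = 0.2183 (leading).

(a) P = 0.0004972 W  (b) Q = -0.002222 VAR  (c) S = 0.002277 VA  (d) PF = 0.2183 (leading)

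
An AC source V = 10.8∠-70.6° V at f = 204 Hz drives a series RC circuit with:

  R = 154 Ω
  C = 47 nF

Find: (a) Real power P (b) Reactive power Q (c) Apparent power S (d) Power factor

Step 1 — Angular frequency: ω = 2π·f = 2π·204 = 1282 rad/s.
Step 2 — Component impedances:
  R: Z = R = 154 Ω
  C: Z = 1/(jωC) = -j/(ω·C) = 0 - j1.66e+04 Ω
Step 3 — Series combination: Z_total = R + C = 154 - j1.66e+04 Ω = 1.66e+04∠-89.5° Ω.
Step 4 — Source phasor: V = 10.8∠-70.6° V = 3.587 - j10.19 V.
Step 5 — Current: I = V / Z = 0.0006156 + j0.0002104 A = 0.0006506∠18.9° A.
Step 6 — Complex power: S = V·I* = 6.518e-05 - j0.007026 VA.
Step 7 — Real power: P = Re(S) = 6.518e-05 W.
Step 8 — Reactive power: Q = Im(S) = -0.007026 VAR.
Step 9 — Apparent power: |S| = 0.007026 VA.
Step 10 — Power factor: PF = P/|S| = 0.009277 (leading).

(a) P = 6.518e-05 W  (b) Q = -0.007026 VAR  (c) S = 0.007026 VA  (d) PF = 0.009277 (leading)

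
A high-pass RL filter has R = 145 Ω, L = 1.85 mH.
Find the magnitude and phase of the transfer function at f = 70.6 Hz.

Step 1 — Angular frequency: ω = 2π·70.6 = 443.6 rad/s.
Step 2 — Transfer function: H(jω) = jωL/(R + jωL).
Step 3 — Numerator jωL = j·0.8206; denominator R + jωL = 145 + j0.8206.
Step 4 — H = 3.203e-05 + j0.005659.
Step 5 — Magnitude: |H| = 0.00566 (-44.9 dB); phase: φ = 89.7°.

|H| = 0.00566 (-44.9 dB), φ = 89.7°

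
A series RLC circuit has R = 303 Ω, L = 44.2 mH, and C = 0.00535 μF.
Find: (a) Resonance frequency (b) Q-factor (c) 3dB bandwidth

Step 1 — Resonance: ω₀ = 1/√(LC) = 1/√(0.0442·5.35e-09) = 6.503e+04 rad/s.
Step 2 — f₀ = ω₀/(2π) = 1.035e+04 Hz.
Step 3 — Series Q: Q = ω₀L/R = 6.503e+04·0.0442/303 = 9.486.
Step 4 — Bandwidth: Δω = ω₀/Q = 6855 rad/s; BW = Δω/(2π) = 1091 Hz.

(a) f₀ = 1.035e+04 Hz  (b) Q = 9.486  (c) BW = 1091 Hz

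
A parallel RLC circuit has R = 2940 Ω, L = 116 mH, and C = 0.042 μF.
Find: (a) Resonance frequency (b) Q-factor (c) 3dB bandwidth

Step 1 — Resonance: ω₀ = 1/√(LC) = 1/√(0.116·4.2e-08) = 1.433e+04 rad/s.
Step 2 — f₀ = ω₀/(2π) = 2280 Hz.
Step 3 — Parallel Q: Q = R/(ω₀L) = 2940/(1.433e+04·0.116) = 1.769.
Step 4 — Bandwidth: Δω = ω₀/Q = 8098 rad/s; BW = Δω/(2π) = 1289 Hz.

(a) f₀ = 2280 Hz  (b) Q = 1.769  (c) BW = 1289 Hz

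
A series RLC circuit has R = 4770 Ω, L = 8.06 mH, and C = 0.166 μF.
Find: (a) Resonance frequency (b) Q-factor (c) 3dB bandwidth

Step 1 — Resonance: ω₀ = 1/√(LC) = 1/√(0.00806·1.66e-07) = 2.734e+04 rad/s.
Step 2 — f₀ = ω₀/(2π) = 4351 Hz.
Step 3 — Series Q: Q = ω₀L/R = 2.734e+04·0.00806/4770 = 0.0462.
Step 4 — Bandwidth: Δω = ω₀/Q = 5.918e+05 rad/s; BW = Δω/(2π) = 9.419e+04 Hz.

(a) f₀ = 4351 Hz  (b) Q = 0.0462  (c) BW = 9.419e+04 Hz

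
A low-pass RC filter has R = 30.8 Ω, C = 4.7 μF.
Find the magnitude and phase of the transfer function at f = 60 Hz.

Step 1 — Angular frequency: ω = 2π·60 = 377 rad/s.
Step 2 — Transfer function: H(jω) = 1/(1 + jωRC).
Step 3 — Denominator: 1 + jωRC = 1 + j·377·30.8·4.7e-06 = 1 + j0.05457.
Step 4 — H = 0.997 - j0.05441.
Step 5 — Magnitude: |H| = 0.9985 (-0.0 dB); phase: φ = -3.1°.

|H| = 0.9985 (-0.0 dB), φ = -3.1°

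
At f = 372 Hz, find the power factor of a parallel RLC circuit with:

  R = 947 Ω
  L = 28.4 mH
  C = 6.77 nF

Step 1 — Angular frequency: ω = 2π·f = 2π·372 = 2337 rad/s.
Step 2 — Component impedances:
  R: Z = R = 947 Ω
  L: Z = jωL = j·2337·0.0284 = 0 + j66.38 Ω
  C: Z = 1/(jωC) = -j/(ω·C) = 0 - j6.32e+04 Ω
Step 3 — Parallel combination: 1/Z_total = 1/R + 1/L + 1/C; Z_total = 4.64 + j66.12 Ω = 66.29∠86.0° Ω.
Step 4 — Power factor: PF = cos(φ) = Re(Z)/|Z| = 4.64/66.29 = 0.07.
Step 5 — Type: Im(Z) = 66.12 ⇒ lagging (phase φ = 86.0°).

PF = 0.07 (lagging, φ = 86.0°)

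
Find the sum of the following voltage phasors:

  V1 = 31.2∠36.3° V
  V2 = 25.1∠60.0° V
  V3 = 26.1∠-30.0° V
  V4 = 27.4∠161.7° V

Step 1 — Convert each phasor to rectangular form:
  V1 = 31.2·(cos(36.3°) + j·sin(36.3°)) = 25.14 + j18.47 V
  V2 = 25.1·(cos(60.0°) + j·sin(60.0°)) = 12.55 + j21.74 V
  V3 = 26.1·(cos(-30.0°) + j·sin(-30.0°)) = 22.6 - j13.05 V
  V4 = 27.4·(cos(161.7°) + j·sin(161.7°)) = -26.01 + j8.603 V
Step 2 — Sum components: V_total = 34.28 + j35.76 V.
Step 3 — Convert to polar: |V_total| = 49.54 V, ∠V_total = 46.2°.

V_total = 49.54∠46.2° V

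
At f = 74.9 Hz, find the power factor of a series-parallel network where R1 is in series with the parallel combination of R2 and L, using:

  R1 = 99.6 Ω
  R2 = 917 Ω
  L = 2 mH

Step 1 — Angular frequency: ω = 2π·f = 2π·74.9 = 470.6 rad/s.
Step 2 — Component impedances:
  R1: Z = R = 99.6 Ω
  R2: Z = R = 917 Ω
  L: Z = jωL = j·470.6·0.002 = 0 + j0.9412 Ω
Step 3 — Parallel branch: R2 || L = 1/(1/R2 + 1/L) = 0.0009661 + j0.9412 Ω.
Step 4 — Series with R1: Z_total = R1 + (R2 || L) = 99.6 + j0.9412 Ω = 99.61∠0.5° Ω.
Step 5 — Power factor: PF = cos(φ) = Re(Z)/|Z| = 99.601/99.605 = 1.
Step 6 — Type: Im(Z) = 0.9412 ⇒ lagging (phase φ = 0.5°).

PF = 1 (lagging, φ = 0.5°)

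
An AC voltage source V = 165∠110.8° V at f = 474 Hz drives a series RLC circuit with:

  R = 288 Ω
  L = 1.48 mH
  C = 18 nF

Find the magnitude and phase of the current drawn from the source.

Step 1 — Angular frequency: ω = 2π·f = 2π·474 = 2978 rad/s.
Step 2 — Component impedances:
  R: Z = R = 288 Ω
  L: Z = jωL = j·2978·0.00148 = 0 + j4.408 Ω
  C: Z = 1/(jωC) = -j/(ω·C) = 0 - j1.865e+04 Ω
Step 3 — Series combination: Z_total = R + L + C = 288 - j1.865e+04 Ω = 1.865e+04∠-89.1° Ω.
Step 4 — Source phasor: V = 165∠110.8° V = -58.59 + j154.2 V.
Step 5 — Ohm's law: I = V / Z_total = (-58.59 + j154.2) / (288 - j1.865e+04) = -0.008317 - j0.003013 A.
Step 6 — Convert to polar: |I| = 0.008846 A, ∠I = -160.1°.

I = 0.008846∠-160.1° A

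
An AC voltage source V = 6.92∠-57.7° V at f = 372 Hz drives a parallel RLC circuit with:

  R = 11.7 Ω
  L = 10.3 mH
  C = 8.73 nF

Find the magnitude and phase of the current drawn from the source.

Step 1 — Angular frequency: ω = 2π·f = 2π·372 = 2337 rad/s.
Step 2 — Component impedances:
  R: Z = R = 11.7 Ω
  L: Z = jωL = j·2337·0.0103 = 0 + j24.07 Ω
  C: Z = 1/(jωC) = -j/(ω·C) = 0 - j4.901e+04 Ω
Step 3 — Parallel combination: 1/Z_total = 1/R + 1/L + 1/C; Z_total = 9.466 + j4.598 Ω = 10.52∠25.9° Ω.
Step 4 — Source phasor: V = 6.92∠-57.7° V = 3.698 - j5.849 V.
Step 5 — Ohm's law: I = V / Z_total = (3.698 - j5.849) / (9.466 + j4.598) = 0.0732 - j0.6535 A.
Step 6 — Convert to polar: |I| = 0.6575 A, ∠I = -83.6°.

I = 0.6575∠-83.6° A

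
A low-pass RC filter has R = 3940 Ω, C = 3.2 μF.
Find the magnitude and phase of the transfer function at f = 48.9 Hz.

Step 1 — Angular frequency: ω = 2π·48.9 = 307.2 rad/s.
Step 2 — Transfer function: H(jω) = 1/(1 + jωRC).
Step 3 — Denominator: 1 + jωRC = 1 + j·307.2·3940·3.2e-06 = 1 + j3.874.
Step 4 — H = 0.06248 - j0.242.
Step 5 — Magnitude: |H| = 0.25 (-12.0 dB); phase: φ = -75.5°.

|H| = 0.25 (-12.0 dB), φ = -75.5°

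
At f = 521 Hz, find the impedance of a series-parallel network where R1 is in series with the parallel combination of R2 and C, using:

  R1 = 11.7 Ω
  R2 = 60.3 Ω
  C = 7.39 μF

Step 1 — Angular frequency: ω = 2π·f = 2π·521 = 3274 rad/s.
Step 2 — Component impedances:
  R1: Z = R = 11.7 Ω
  R2: Z = R = 60.3 Ω
  C: Z = 1/(jωC) = -j/(ω·C) = 0 - j41.34 Ω
Step 3 — Parallel branch: R2 || C = 1/(1/R2 + 1/C) = 19.28 - j28.12 Ω.
Step 4 — Series with R1: Z_total = R1 + (R2 || C) = 30.98 - j28.12 Ω = 41.84∠-42.2° Ω.

Z = 30.98 - j28.12 Ω = 41.84∠-42.2° Ω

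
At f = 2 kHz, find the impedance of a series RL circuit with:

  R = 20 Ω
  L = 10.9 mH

Step 1 — Angular frequency: ω = 2π·f = 2π·2000 = 1.257e+04 rad/s.
Step 2 — Component impedances:
  R: Z = R = 20 Ω
  L: Z = jωL = j·1.257e+04·0.0109 = 0 + j137 Ω
Step 3 — Series combination: Z_total = R + L = 20 + j137 Ω = 138.4∠81.7° Ω.

Z = 20 + j137 Ω = 138.4∠81.7° Ω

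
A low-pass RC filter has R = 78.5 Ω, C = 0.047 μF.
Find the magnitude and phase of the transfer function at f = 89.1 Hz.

Step 1 — Angular frequency: ω = 2π·89.1 = 559.8 rad/s.
Step 2 — Transfer function: H(jω) = 1/(1 + jωRC).
Step 3 — Denominator: 1 + jωRC = 1 + j·559.8·78.5·4.7e-08 = 1 + j0.002065.
Step 4 — H = 1 - j0.002065.
Step 5 — Magnitude: |H| = 1 (-0.0 dB); phase: φ = -0.1°.

|H| = 1 (-0.0 dB), φ = -0.1°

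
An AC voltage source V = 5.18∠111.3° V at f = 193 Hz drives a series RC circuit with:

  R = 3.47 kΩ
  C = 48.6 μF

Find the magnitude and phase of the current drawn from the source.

Step 1 — Angular frequency: ω = 2π·f = 2π·193 = 1213 rad/s.
Step 2 — Component impedances:
  R: Z = R = 3470 Ω
  C: Z = 1/(jωC) = -j/(ω·C) = 0 - j16.97 Ω
Step 3 — Series combination: Z_total = R + C = 3470 - j16.97 Ω = 3470∠-0.3° Ω.
Step 4 — Source phasor: V = 5.18∠111.3° V = -1.882 + j4.826 V.
Step 5 — Ohm's law: I = V / Z_total = (-1.882 + j4.826) / (3470 - j16.97) = -0.000549 + j0.001388 A.
Step 6 — Convert to polar: |I| = 0.001493 A, ∠I = 111.6°.

I = 0.001493∠111.6° A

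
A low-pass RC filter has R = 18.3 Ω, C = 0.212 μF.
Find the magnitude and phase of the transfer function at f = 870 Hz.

Step 1 — Angular frequency: ω = 2π·870 = 5466 rad/s.
Step 2 — Transfer function: H(jω) = 1/(1 + jωRC).
Step 3 — Denominator: 1 + jωRC = 1 + j·5466·18.3·2.12e-07 = 1 + j0.02121.
Step 4 — H = 0.9996 - j0.0212.
Step 5 — Magnitude: |H| = 0.9998 (-0.0 dB); phase: φ = -1.2°.

|H| = 0.9998 (-0.0 dB), φ = -1.2°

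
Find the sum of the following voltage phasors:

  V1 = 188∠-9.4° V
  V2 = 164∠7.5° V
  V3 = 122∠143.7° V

Step 1 — Convert each phasor to rectangular form:
  V1 = 188·(cos(-9.4°) + j·sin(-9.4°)) = 185.5 - j30.71 V
  V2 = 164·(cos(7.5°) + j·sin(7.5°)) = 162.6 + j21.41 V
  V3 = 122·(cos(143.7°) + j·sin(143.7°)) = -98.32 + j72.23 V
Step 2 — Sum components: V_total = 249.7 + j62.93 V.
Step 3 — Convert to polar: |V_total| = 257.6 V, ∠V_total = 14.1°.

V_total = 257.6∠14.1° V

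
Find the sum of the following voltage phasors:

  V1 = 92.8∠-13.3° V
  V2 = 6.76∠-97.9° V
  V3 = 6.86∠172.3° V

Step 1 — Convert each phasor to rectangular form:
  V1 = 92.8·(cos(-13.3°) + j·sin(-13.3°)) = 90.31 - j21.35 V
  V2 = 6.76·(cos(-97.9°) + j·sin(-97.9°)) = -0.9291 - j6.696 V
  V3 = 6.86·(cos(172.3°) + j·sin(172.3°)) = -6.798 + j0.9191 V
Step 2 — Sum components: V_total = 82.58 - j27.13 V.
Step 3 — Convert to polar: |V_total| = 86.92 V, ∠V_total = -18.2°.

V_total = 86.92∠-18.2° V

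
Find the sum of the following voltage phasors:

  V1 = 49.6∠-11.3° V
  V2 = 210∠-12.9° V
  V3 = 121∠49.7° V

Step 1 — Convert each phasor to rectangular form:
  V1 = 49.6·(cos(-11.3°) + j·sin(-11.3°)) = 48.64 - j9.719 V
  V2 = 210·(cos(-12.9°) + j·sin(-12.9°)) = 204.7 - j46.88 V
  V3 = 121·(cos(49.7°) + j·sin(49.7°)) = 78.26 + j92.28 V
Step 2 — Sum components: V_total = 331.6 + j35.68 V.
Step 3 — Convert to polar: |V_total| = 333.5 V, ∠V_total = 6.1°.

V_total = 333.5∠6.1° V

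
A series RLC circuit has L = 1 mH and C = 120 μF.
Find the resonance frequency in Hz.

Step 1 — Resonance condition Im(Z)=0 gives ω₀ = 1/√(LC).
Step 2 — ω₀ = 1/√(0.001·0.00012) = 2887 rad/s.
Step 3 — f₀ = ω₀/(2π) = 459.4 Hz.

f₀ = 459.4 Hz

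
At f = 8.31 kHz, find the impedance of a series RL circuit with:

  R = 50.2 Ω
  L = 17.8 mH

Step 1 — Angular frequency: ω = 2π·f = 2π·8310 = 5.221e+04 rad/s.
Step 2 — Component impedances:
  R: Z = R = 50.2 Ω
  L: Z = jωL = j·5.221e+04·0.0178 = 0 + j929.4 Ω
Step 3 — Series combination: Z_total = R + L = 50.2 + j929.4 Ω = 930.8∠86.9° Ω.

Z = 50.2 + j929.4 Ω = 930.8∠86.9° Ω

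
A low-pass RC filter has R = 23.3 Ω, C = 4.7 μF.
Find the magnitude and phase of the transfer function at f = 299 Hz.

Step 1 — Angular frequency: ω = 2π·299 = 1879 rad/s.
Step 2 — Transfer function: H(jω) = 1/(1 + jωRC).
Step 3 — Denominator: 1 + jωRC = 1 + j·1879·23.3·4.7e-06 = 1 + j0.2057.
Step 4 — H = 0.9594 - j0.1974.
Step 5 — Magnitude: |H| = 0.9795 (-0.2 dB); phase: φ = -11.6°.

|H| = 0.9795 (-0.2 dB), φ = -11.6°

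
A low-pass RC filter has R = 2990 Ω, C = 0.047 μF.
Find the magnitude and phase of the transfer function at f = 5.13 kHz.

Step 1 — Angular frequency: ω = 2π·5130 = 3.223e+04 rad/s.
Step 2 — Transfer function: H(jω) = 1/(1 + jωRC).
Step 3 — Denominator: 1 + jωRC = 1 + j·3.223e+04·2990·4.7e-08 = 1 + j4.53.
Step 4 — H = 0.04647 - j0.2105.
Step 5 — Magnitude: |H| = 0.2156 (-13.3 dB); phase: φ = -77.6°.

|H| = 0.2156 (-13.3 dB), φ = -77.6°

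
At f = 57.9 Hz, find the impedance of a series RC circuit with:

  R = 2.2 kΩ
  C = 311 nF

Step 1 — Angular frequency: ω = 2π·f = 2π·57.9 = 363.8 rad/s.
Step 2 — Component impedances:
  R: Z = R = 2200 Ω
  C: Z = 1/(jωC) = -j/(ω·C) = 0 - j8839 Ω
Step 3 — Series combination: Z_total = R + C = 2200 - j8839 Ω = 9108∠-76.0° Ω.

Z = 2200 - j8839 Ω = 9108∠-76.0° Ω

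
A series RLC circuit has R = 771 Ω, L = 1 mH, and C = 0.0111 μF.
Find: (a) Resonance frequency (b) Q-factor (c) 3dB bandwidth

Step 1 — Resonance condition Im(Z)=0 gives ω₀ = 1/√(LC).
Step 2 — ω₀ = 1/√(0.001·1.11e-08) = 3.002e+05 rad/s.
Step 3 — f₀ = ω₀/(2π) = 4.777e+04 Hz.
Step 4 — Series Q: Q = ω₀L/R = 3.002e+05·0.001/771 = 0.3893.
Step 5 — 3dB bandwidth: Δω = ω₀/Q = 7.71e+05 rad/s; BW = Δω/(2π) = 1.227e+05 Hz.

(a) f₀ = 4.777e+04 Hz  (b) Q = 0.3893  (c) BW = 1.227e+05 Hz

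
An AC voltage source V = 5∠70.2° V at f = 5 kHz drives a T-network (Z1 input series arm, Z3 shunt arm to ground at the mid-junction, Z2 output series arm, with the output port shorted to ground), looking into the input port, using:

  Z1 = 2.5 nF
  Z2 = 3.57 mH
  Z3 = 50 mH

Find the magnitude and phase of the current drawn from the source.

Step 1 — Angular frequency: ω = 2π·f = 2π·5000 = 3.142e+04 rad/s.
Step 2 — Component impedances:
  Z1: Z = 1/(jωC) = -j/(ω·C) = 0 - j1.273e+04 Ω
  Z2: Z = jωL = j·3.142e+04·0.00357 = 0 + j112.2 Ω
  Z3: Z = jωL = j·3.142e+04·0.05 = 0 + j1571 Ω
Step 3 — With the output port shorted to ground, the output series arm Z2 runs from the junction to ground; the shunt arm Z3 also runs from the junction to ground. They appear in parallel: Z3 || Z2 = 0 + j104.7 Ω.
Step 4 — Series with input arm Z1: Z_in = Z1 + (Z3 || Z2) = 0 - j1.263e+04 Ω = 1.263e+04∠-90.0° Ω.
Step 5 — Source phasor: V = 5∠70.2° V = 1.694 + j4.704 V.
Step 6 — Ohm's law: I = V / Z_total = (1.694 + j4.704) / (0 - j1.263e+04) = -0.0003725 + j0.0001341 A.
Step 7 — Convert to polar: |I| = 0.000396 A, ∠I = 160.2°.

I = 0.000396∠160.2° A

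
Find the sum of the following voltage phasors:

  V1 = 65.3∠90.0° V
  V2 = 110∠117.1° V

Step 1 — Convert each phasor to rectangular form:
  V1 = 65.3·(cos(90.0°) + j·sin(90.0°)) = 0 + j65.3 V
  V2 = 110·(cos(117.1°) + j·sin(117.1°)) = -50.11 + j97.92 V
Step 2 — Sum components: V_total = -50.11 + j163.2 V.
Step 3 — Convert to polar: |V_total| = 170.7 V, ∠V_total = 107.1°.

V_total = 170.7∠107.1° V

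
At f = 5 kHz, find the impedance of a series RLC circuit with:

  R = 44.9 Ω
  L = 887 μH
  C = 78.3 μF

Step 1 — Angular frequency: ω = 2π·f = 2π·5000 = 3.142e+04 rad/s.
Step 2 — Component impedances:
  R: Z = R = 44.9 Ω
  L: Z = jωL = j·3.142e+04·0.000887 = 0 + j27.87 Ω
  C: Z = 1/(jωC) = -j/(ω·C) = 0 - j0.4065 Ω
Step 3 — Series combination: Z_total = R + L + C = 44.9 + j27.46 Ω = 52.63∠31.4° Ω.

Z = 44.9 + j27.46 Ω = 52.63∠31.4° Ω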